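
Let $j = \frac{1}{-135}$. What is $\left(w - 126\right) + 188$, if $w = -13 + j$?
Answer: $\frac{6614}{135} \approx 48.993$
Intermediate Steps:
$j = - \frac{1}{135} \approx -0.0074074$
$w = - \frac{1756}{135}$ ($w = -13 - \frac{1}{135} = - \frac{1756}{135} \approx -13.007$)
$\left(w - 126\right) + 188 = \left(- \frac{1756}{135} - 126\right) + 188 = - \frac{18766}{135} + 188 = \frac{6614}{135}$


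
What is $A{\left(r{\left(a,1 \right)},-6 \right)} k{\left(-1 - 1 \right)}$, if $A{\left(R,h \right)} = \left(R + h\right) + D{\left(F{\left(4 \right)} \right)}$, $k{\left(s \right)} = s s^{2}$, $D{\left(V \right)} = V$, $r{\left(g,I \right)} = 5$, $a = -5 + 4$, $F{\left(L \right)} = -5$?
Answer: $48$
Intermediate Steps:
$a = -1$
$k{\left(s \right)} = s^{3}$
$A{\left(R,h \right)} = -5 + R + h$ ($A{\left(R,h \right)} = \left(R + h\right) - 5 = -5 + R + h$)
$A{\left(r{\left(a,1 \right)},-6 \right)} k{\left(-1 - 1 \right)} = \left(-5 + 5 - 6\right) \left(-1 - 1\right)^{3} = - 6 \left(-2\right)^{3} = \left(-6\right) \left(-8\right) = 48$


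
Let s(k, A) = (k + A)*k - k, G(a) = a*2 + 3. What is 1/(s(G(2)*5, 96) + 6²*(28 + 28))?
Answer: 1/6566 ≈ 0.00015230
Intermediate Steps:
G(a) = 3 + 2*a (G(a) = 2*a + 3 = 3 + 2*a)
s(k, A) = -k + k*(A + k) (s(k, A) = (A + k)*k - k = k*(A + k) - k = -k + k*(A + k))
1/(s(G(2)*5, 96) + 6²*(28 + 28)) = 1/(((3 + 2*2)*5)*(-1 + 96 + (3 + 2*2)*5) + 6²*(28 + 28)) = 1/(((3 + 4)*5)*(-1 + 96 + (3 + 4)*5) + 36*56) = 1/((7*5)*(-1 + 96 + 7*5) + 2016) = 1/(35*(-1 + 96 + 35) + 2016) = 1/(35*130 + 2016) = 1/(4550 + 2016) = 1/6566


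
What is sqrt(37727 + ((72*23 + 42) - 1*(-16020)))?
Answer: sqrt(55445) ≈ 235.47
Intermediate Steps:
sqrt(37727 + ((72*23 + 42) - 1*(-16020))) = sqrt(37727 + ((1656 + 42) + 16020)) = sqrt(37727 + (1698 + 16020)) = sqrt(37727 + 17718) = sqrt(55445)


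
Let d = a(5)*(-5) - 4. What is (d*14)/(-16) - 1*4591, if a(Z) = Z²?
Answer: -35825/8 ≈ -4478.1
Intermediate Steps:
d = -129 (d = 5²*(-5) - 4 = 25*(-5) - 4 = -125 - 4 = -129)
(d*14)/(-16) - 1*4591 = -129*14/(-16) - 1*4591 = -1806*(-1/16) - 4591 = 903/8 - 4591 = -35825/8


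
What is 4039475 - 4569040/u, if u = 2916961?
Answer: 11782986466435/2916961 ≈ 4.0395e+6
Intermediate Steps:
4039475 - 4569040/u = 4039475 - 4569040/2916961 = 11782986466435/2916961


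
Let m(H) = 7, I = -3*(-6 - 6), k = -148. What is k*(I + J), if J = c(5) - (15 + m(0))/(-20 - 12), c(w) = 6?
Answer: -25271/4 ≈ -6317.8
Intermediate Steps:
I = 36 (I = -3*(-12) = 36)
J = 107/16 (J = 6 - (15 + 7)/(-20 - 12) = 6 - 22/(-32) = 6 - 22*(-1)/32 = 6 - 1*(-11/16) = 6 + 11/16 = 107/16 ≈ 6.6875)
k*(I + J) = -148*(36 + 107/16) = -148*683/16 = -25271/4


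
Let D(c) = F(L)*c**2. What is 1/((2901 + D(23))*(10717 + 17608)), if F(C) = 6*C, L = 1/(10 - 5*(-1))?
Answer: 1/88164395 ≈ 1.1342e-8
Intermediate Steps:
L = 1/15 (L = 1/(10 + 5) = 1/15 ≈ 0.066667)
D(c) = 2*c**2/5 (D(c) = (6*(1/15))*c**2 = 2*c**2/5)
1/((2901 + D(23))*(10717 + 17608)) = 1/((2901 + (2/5)*23**2)*(10717 + 17608)) = 1/((2901 + (2/5)*529)*28325) = 1/((2901 + 1058/5)*28325) = 1/((15563/5)*28325) = 1/88164395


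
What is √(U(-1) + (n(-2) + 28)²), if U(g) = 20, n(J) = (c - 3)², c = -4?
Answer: 3*√661 ≈ 77.130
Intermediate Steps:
n(J) = 49 (n(J) = (-4 - 3)² = (-7)² = 49)
√(U(-1) + (n(-2) + 28)²) = √(20 + (49 + 28)²) = √(20 + 77²) = √(20 + 5929) = √5949 = 3*√661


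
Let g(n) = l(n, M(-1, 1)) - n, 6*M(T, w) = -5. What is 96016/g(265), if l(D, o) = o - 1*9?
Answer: -33888/97 ≈ -349.36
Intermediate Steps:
M(T, w) = -⅚ (M(T, w) = (⅙)*(-5) = -⅚)
l(D, o) = -9 + o (l(D, o) = o - 9 = -9 + o)
g(n) = -59/6 - n (g(n) = (-9 - ⅚) - n = -59/6 - n)
96016/g(265) = 96016/(-59/6 - 1*265) = 96016/(-59/6 - 265) = 96016/(-1649/6) = 96016*(-6/1649) = -33888/97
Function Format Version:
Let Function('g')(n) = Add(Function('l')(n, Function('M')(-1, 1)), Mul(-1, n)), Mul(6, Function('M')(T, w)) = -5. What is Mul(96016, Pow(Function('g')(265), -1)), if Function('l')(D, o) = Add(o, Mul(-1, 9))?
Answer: Rational(-33888, 97) ≈ -349.36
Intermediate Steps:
Function('M')(T, w) = Rational(-5, 6) (Function('M')(T, w) = Mul(Rational(1, 6), -5) = Rational(-5, 6))
Function('l')(D, o) = Add(-9, o) (Function('l')(D, o) = Add(o, -9) = Add(-9, o))
Function('g')(n) = Add(Rational(-59, 6), Mul(-1, n)) (Function('g')(n) = Add(Add(-9, Rational(-5, 6)), Mul(-1, n)) = Add(Rational(-59, 6), Mul(-1, n)))
Mul(96016, Pow(Function('g')(265), -1)) = Mul(96016, Pow(Add(Rational(-59, 6), Mul(-1, 265)), -1)) = Mul(96016, Pow(Add(Rational(-59, 6), -265), -1)) = Mul(96016, Pow(Rational(-1649, 6), -1)) = Mul(96016, Rational(-6, 1649)) = Rational(-33888, 97)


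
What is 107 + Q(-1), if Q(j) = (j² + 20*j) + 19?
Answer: 107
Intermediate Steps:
Q(j) = 19 + j² + 20*j
107 + Q(-1) = 107 + (19 + (-1)² + 20*(-1)) = 107 + (19 + 1 - 20) = 107 + 0 = 107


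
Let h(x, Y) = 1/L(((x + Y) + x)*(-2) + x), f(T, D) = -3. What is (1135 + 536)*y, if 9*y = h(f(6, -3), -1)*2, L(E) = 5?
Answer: 1114/15 ≈ 74.267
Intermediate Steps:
h(x, Y) = ⅕ (h(x, Y) = 1/5 = ⅕)
y = 2/45 (y = ((⅕)*2)/9 = (⅑)*(⅖) = 2/45 ≈ 0.044444)
(1135 + 536)*y = (1135 + 536)*(2/45) = 1671*(2/45) = 1114/15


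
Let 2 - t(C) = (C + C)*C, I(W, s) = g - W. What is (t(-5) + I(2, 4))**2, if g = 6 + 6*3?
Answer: 676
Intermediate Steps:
g = 24 (g = 6 + 18 = 24)
I(W, s) = 24 - W
t(C) = 2 - 2*C**2 (t(C) = 2 - (C + C)*C = 2 - 2*C*C = 2 - 2*C**2)
(t(-5) + I(2, 4))**2 = ((2 - 2*(-5)**2) + (24 - 1*2))**2 = ((2 - 2*25) + (24 - 2))**2 = ((2 - 50) + 22)**2 = (-48 + 22)**2 = (-26)**2 = 676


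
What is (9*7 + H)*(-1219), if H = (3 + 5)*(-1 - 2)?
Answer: -47541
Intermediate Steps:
H = -24 (H = 8*(-3) = -24)
(9*7 + H)*(-1219) = (9*7 - 24)*(-1219) = (63 - 24)*(-1219) = 39*(-1219) = -47541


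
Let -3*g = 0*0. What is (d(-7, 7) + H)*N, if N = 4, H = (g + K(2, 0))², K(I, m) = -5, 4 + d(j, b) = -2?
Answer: 76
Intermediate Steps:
d(j, b) = -6 (d(j, b) = -4 - 2 = -6)
g = 0 (g = -0*0 = -⅓*0 = 0)
H = 25 (H = (0 - 5)² = (-5)² = 25)
(d(-7, 7) + H)*N = (-6 + 25)*4 = 19*4 = 76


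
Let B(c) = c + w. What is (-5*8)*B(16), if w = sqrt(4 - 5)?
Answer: -640 - 40*I ≈ -640.0 - 40.0*I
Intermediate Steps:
w = I (w = sqrt(-1) = I ≈ 1.0*I)
B(c) = I + c (B(c) = c + I = I + c)
(-5*8)*B(16) = (-5*8)*(I + 16) = -40*(16 + I) = -640 - 40*I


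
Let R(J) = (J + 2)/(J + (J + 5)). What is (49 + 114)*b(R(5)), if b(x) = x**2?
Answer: 7987/225 ≈ 35.498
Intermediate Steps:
R(J) = (2 + J)/(5 + 2*J) (R(J) = (2 + J)/(J + (5 + J)) = (2 + J)/(5 + 2*J))
(49 + 114)*b(R(5)) = (49 + 114)*((2 + 5)/(5 + 2*5))**2 = 163*(7/(5 + 10))**2 = 163*(7/15)**2 = 163*(49/225) = 7987/225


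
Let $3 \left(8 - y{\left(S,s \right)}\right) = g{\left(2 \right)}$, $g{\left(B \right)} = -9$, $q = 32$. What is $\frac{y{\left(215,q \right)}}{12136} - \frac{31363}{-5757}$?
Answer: $\frac{380684695}{69866952} \approx 5.4487$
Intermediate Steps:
$y{\left(S,s \right)} = 11$ ($y{\left(S,s \right)} = 8 - -3 = 8 + 3 = 11$)
$\frac{y{\left(215,q \right)}}{12136} - \frac{31363}{-5757} = \frac{11}{12136} - \frac{31363}{-5757} = 11 \cdot \frac{1}{12136} - - \frac{31363}{5757} = \frac{11}{12136} + \frac{31363}{5757} = \frac{380684695}{69866952}$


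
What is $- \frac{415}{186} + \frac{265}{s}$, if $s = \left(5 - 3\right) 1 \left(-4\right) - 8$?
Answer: $- \frac{27965}{1488} \approx -18.794$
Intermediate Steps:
$s = -16$ ($s = 2 \cdot 1 \left(-4\right) - 8 = 2 \left(-4\right) - 8 = -8 - 8 = -16$)
$- \frac{415}{186} + \frac{265}{s} = - \frac{415}{186} + \frac{265}{-16} = \left(-415\right) \frac{1}{186} + 265 \left(- \frac{1}{16}\right) = - \frac{415}{186} - \frac{265}{16} = - \frac{27965}{1488}$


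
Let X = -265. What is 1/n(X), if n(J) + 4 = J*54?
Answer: -1/14314 ≈ -6.9862e-5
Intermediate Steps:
n(J) = -4 + 54*J (n(J) = -4 + J*54 = -4 + 54*J)
1/n(X) = 1/(-4 + 54*(-265)) = 1/(-4 - 14310) = 1/(-14314) = -1/14314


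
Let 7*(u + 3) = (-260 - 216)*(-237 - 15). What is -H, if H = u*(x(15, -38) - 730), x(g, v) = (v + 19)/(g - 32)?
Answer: 212295003/17 ≈ 1.2488e+7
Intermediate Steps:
x(g, v) = (19 + v)/(-32 + g)
u = 17133 (u = -3 + ((-260 - 216)*(-237 - 15))/7 = -3 + (-476*(-252))/7 = -3 + (⅐)*119952 = -3 + 17136 = 17133)
H = -212295003/17 (H = 17133*((19 - 38)/(-32 + 15) - 730) = 17133*(-19/(-17) - 730) = 17133*(-1/17*(-19) - 730) = 17133*(19/17 - 730) = 17133*(-12391/17) = -212295003/17 ≈ -1.2488e+7)
-H = -1*(-212295003/17) = 212295003/17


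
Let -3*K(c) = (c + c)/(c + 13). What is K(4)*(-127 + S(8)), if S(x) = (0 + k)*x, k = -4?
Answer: 424/17 ≈ 24.941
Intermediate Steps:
K(c) = -2*c/(3*(13 + c)) (K(c) = -(c + c)/(3*(c + 13)) = -2*c/(3*(13 + c)))
S(x) = -4*x (S(x) = (0 - 4)*x = -4*x)
K(4)*(-127 + S(8)) = (-2*4/(39 + 3*4))*(-127 - 4*8) = (-2*4/(39 + 12))*(-127 - 32) = -2*4/51*(-159) = -2*4*1/51*(-159) = -8/51*(-159) = 424/17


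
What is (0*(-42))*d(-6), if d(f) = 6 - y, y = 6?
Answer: 0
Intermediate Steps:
d(f) = 0 (d(f) = 6 - 1*6 = 6 - 6 = 0)
(0*(-42))*d(-6) = (0*(-42))*0 = 0*0 = 0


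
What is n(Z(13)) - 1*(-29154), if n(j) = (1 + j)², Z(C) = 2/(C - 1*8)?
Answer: 728899/25 ≈ 29156.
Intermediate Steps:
Z(C) = 2/(-8 + C) (Z(C) = 2/(C - 8) = 2/(-8 + C))
n(Z(13)) - 1*(-29154) = (1 + 2/(-8 + 13))² - 1*(-29154) = (1 + 2/5)² + 29154 = (1 + 2*(⅕))² + 29154 = (1 + ⅖)² + 29154 = (7/5)² + 29154 = 49/25 + 29154 = 728899/25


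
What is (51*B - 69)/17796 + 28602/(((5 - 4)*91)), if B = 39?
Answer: 6061618/19279 ≈ 314.42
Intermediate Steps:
(51*B - 69)/17796 + 28602/(((5 - 4)*91)) = (51*39 - 69)/17796 + 28602/(((5 - 4)*91)) = (1989 - 69)*(1/17796) + 28602/((1*91)) = 1920*(1/17796) + 28602/91 = 160/1483 + 28602*(1/91) = 160/1483 + 4086/13 = 6061618/19279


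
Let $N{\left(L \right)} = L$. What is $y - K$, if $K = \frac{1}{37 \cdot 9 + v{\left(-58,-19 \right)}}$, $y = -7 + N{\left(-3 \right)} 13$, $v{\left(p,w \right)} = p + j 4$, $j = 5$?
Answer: $- \frac{13571}{295} \approx -46.003$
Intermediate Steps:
$v{\left(p,w \right)} = 20 + p$ ($v{\left(p,w \right)} = p + 5 \cdot 4 = p + 20 = 20 + p$)
$y = -46$ ($y = -7 - 39 = -46$)
$K = \frac{1}{295}$ ($K = \frac{1}{37 \cdot 9 + \left(20 - 58\right)} = \frac{1}{333 - 38} = \frac{1}{295} \approx 0.0033898$)
$y - K = -46 - \frac{1}{295} = - \frac{13571}{295}$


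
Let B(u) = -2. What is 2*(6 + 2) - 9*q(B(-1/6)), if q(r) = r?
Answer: 34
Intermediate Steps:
2*(6 + 2) - 9*q(B(-1/6)) = 2*(6 + 2) - 9*(-2) = 2*8 + 18 = 16 + 18 = 34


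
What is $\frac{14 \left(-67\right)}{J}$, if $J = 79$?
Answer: $- \frac{938}{79} \approx -11.873$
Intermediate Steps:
$\frac{14 \left(-67\right)}{J} = \frac{14 \left(-67\right)}{79} = \left(-938\right) \frac{1}{79} = - \frac{938}{79}$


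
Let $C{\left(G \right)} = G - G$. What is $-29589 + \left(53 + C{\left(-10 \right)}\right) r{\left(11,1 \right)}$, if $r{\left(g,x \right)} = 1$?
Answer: $-29536$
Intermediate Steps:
$C{\left(G \right)} = 0$
$-29589 + \left(53 + C{\left(-10 \right)}\right) r{\left(11,1 \right)} = -29589 + \left(53 + 0\right) 1 = -29589 + 53 \cdot 1 = -29589 + 53 = -29536$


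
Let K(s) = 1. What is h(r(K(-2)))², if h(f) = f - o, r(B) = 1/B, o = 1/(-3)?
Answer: 16/9 ≈ 1.7778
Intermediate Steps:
o = -⅓ ≈ -0.33333
h(f) = ⅓ + f (h(f) = f - 1*(-⅓) = f + ⅓ = ⅓ + f)
h(r(K(-2)))² = (⅓ + 1/1)² = (⅓ + 1)² = (4/3)² = 16/9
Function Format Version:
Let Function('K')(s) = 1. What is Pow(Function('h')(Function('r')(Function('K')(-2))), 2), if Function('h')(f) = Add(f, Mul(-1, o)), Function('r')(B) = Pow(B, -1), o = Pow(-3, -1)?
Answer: Rational(16, 9) ≈ 1.7778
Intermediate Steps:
o = Rational(-1, 3) ≈ -0.33333
Function('h')(f) = Add(Rational(1, 3), f) (Function('h')(f) = Add(f, Mul(-1, Rational(-1, 3))) = Add(f, Rational(1, 3)) = Add(Rational(1, 3), f))
Pow(Function('h')(Function('r')(Function('K')(-2))), 2) = Pow(Add(Rational(1, 3), Pow(1, -1)), 2) = Pow(Add(Rational(1, 3), 1), 2) = Pow(Rational(4, 3), 2) = Rational(16, 9)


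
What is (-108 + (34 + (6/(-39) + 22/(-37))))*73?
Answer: -2624642/481 ≈ -5456.6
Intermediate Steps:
(-108 + (34 + (6/(-39) + 22/(-37))))*73 = (-108 + (34 + (6*(-1/39) + 22*(-1/37))))*73 = (-108 + (34 + (-2/13 - 22/37)))*73 = (-108 + (34 - 360/481))*73 = (-108 + 15994/481)*73 = -35954/481*73 = -2624642/481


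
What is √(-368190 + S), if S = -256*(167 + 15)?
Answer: I*√414782 ≈ 644.04*I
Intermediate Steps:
S = -46592 (S = -256*182 = -46592)
√(-368190 + S) = √(-368190 - 46592) = √(-414782) = I*√414782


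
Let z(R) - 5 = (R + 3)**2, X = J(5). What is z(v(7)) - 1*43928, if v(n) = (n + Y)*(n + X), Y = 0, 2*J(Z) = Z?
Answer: -156371/4 ≈ -39093.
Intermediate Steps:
J(Z) = Z/2
X = 5/2 (X = (1/2)*5 = 5/2 ≈ 2.5000)
v(n) = n*(5/2 + n) (v(n) = (n + 0)*(n + 5/2) = n*(5/2 + n))
z(R) = 5 + (3 + R)**2 (z(R) = 5 + (R + 3)**2 = 5 + (3 + R)**2)
z(v(7)) - 1*43928 = (5 + (3 + (1/2)*7*(5 + 2*7))**2) - 1*43928 = (5 + (3 + (1/2)*7*(5 + 14))**2) - 43928 = (5 + (3 + (1/2)*7*19)**2) - 43928 = (5 + (3 + 133/2)**2) - 43928 = (5 + (139/2)**2) - 43928 = (5 + 19321/4) - 43928 = 19341/4 - 43928 = -156371/4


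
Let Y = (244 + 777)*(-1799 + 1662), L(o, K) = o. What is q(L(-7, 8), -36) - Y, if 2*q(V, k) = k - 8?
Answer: 139855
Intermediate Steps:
q(V, k) = -4 + k/2 (q(V, k) = (k - 8)/2 = (-8 + k)/2 = -4 + k/2)
Y = -139877 (Y = 1021*(-137) = -139877)
q(L(-7, 8), -36) - Y = (-4 + (½)*(-36)) - 1*(-139877) = (-4 - 18) + 139877 = -22 + 139877 = 139855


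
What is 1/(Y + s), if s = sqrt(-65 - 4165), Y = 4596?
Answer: 766/3521241 - I*sqrt(470)/7042482 ≈ 0.00021754 - 3.0784e-6*I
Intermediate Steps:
s = 3*I*sqrt(470) (s = sqrt(-4230) = 3*I*sqrt(470) ≈ 65.038*I)
1/(Y + s) = 1/(4596 + 3*I*sqrt(470))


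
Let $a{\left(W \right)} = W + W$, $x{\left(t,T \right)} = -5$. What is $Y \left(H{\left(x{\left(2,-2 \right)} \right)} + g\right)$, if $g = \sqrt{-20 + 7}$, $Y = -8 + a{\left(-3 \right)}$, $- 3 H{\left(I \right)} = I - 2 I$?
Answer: $\frac{70}{3} - 14 i \sqrt{13} \approx 23.333 - 50.478 i$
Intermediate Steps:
$a{\left(W \right)} = 2 W$
$H{\left(I \right)} = \frac{I}{3}$ ($H{\left(I \right)} = - \frac{I - 2 I}{3} = - \frac{\left(-1\right) I}{3} = \frac{I}{3}$)
$Y = -14$ ($Y = -8 + 2 \left(-3\right) = -8 - 6 = -14$)
$g = i \sqrt{13}$ ($g = \sqrt{-13} = i \sqrt{13} \approx 3.6056 i$)
$Y \left(H{\left(x{\left(2,-2 \right)} \right)} + g\right) = - 14 \left(\frac{1}{3} \left(-5\right) + i \sqrt{13}\right) = - 14 \left(- \frac{5}{3} + i \sqrt{13}\right) = \frac{70}{3} - 14 i \sqrt{13}$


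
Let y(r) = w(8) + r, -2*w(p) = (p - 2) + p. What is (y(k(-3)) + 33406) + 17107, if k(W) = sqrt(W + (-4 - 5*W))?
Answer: 50506 + 2*sqrt(2) ≈ 50509.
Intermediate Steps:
k(W) = sqrt(-4 - 4*W)
w(p) = 1 - p (w(p) = -((p - 2) + p)/2 = -((-2 + p) + p)/2 = -(-2 + 2*p)/2 = 1 - p)
y(r) = -7 + r (y(r) = (1 - 1*8) + r = (1 - 8) + r = -7 + r)
(y(k(-3)) + 33406) + 17107 = ((-7 + 2*sqrt(-1 - 1*(-3))) + 33406) + 17107 = ((-7 + 2*sqrt(-1 + 3)) + 33406) + 17107 = ((-7 + 2*sqrt(2)) + 33406) + 17107 = (33399 + 2*sqrt(2)) + 17107 = 50506 + 2*sqrt(2)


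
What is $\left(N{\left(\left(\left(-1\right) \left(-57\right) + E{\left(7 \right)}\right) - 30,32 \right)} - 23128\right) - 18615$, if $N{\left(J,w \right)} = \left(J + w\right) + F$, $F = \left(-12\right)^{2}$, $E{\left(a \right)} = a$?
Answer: $-41533$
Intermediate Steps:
$F = 144$
$N{\left(J,w \right)} = 144 + J + w$ ($N{\left(J,w \right)} = \left(J + w\right) + 144 = 144 + J + w$)
$\left(N{\left(\left(\left(-1\right) \left(-57\right) + E{\left(7 \right)}\right) - 30,32 \right)} - 23128\right) - 18615 = \left(\left(144 + \left(\left(\left(-1\right) \left(-57\right) + 7\right) - 30\right) + 32\right) - 23128\right) - 18615 = \left(\left(144 + \left(\left(57 + 7\right) - 30\right) + 32\right) - 23128\right) - 18615 = \left(\left(144 + \left(64 - 30\right) + 32\right) - 23128\right) - 18615 = \left(\left(144 + 34 + 32\right) - 23128\right) - 18615 = \left(210 - 23128\right) - 18615 = -22918 - 18615 = -41533$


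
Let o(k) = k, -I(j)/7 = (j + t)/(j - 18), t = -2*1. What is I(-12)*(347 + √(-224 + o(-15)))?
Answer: -17003/15 - 49*I*√239/15 ≈ -1133.5 - 50.501*I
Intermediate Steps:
t = -2
I(j) = -7*(-2 + j)/(-18 + j) (I(j) = -7*(j - 2)/(j - 18) = -7*(-2 + j)/(-18 + j))
I(-12)*(347 + √(-224 + o(-15))) = (7*(2 - 1*(-12))/(-18 - 12))*(347 + √(-224 - 15)) = (7*(2 + 12)/(-30))*(347 + √(-239)) = (7*(-1/30)*14)*(347 + I*√239) = -49*(347 + I*√239)/15 = -17003/15 - 49*I*√239/15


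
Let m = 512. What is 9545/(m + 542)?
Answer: 9545/1054 ≈ 9.0560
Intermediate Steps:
9545/(m + 542) = 9545/(512 + 542) = 9545/1054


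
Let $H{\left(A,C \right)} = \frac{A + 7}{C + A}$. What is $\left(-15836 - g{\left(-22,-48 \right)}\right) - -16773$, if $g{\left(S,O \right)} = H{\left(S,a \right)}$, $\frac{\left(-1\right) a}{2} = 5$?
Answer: $\frac{29969}{32} \approx 936.53$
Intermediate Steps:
$a = -10$ ($a = \left(-2\right) 5 = -10$)
$H{\left(A,C \right)} = \frac{7 + A}{A + C}$
$g{\left(S,O \right)} = \frac{7 + S}{-10 + S}$ ($g{\left(S,O \right)} = \frac{7 + S}{S - 10} = \frac{7 + S}{-10 + S}$)
$\left(-15836 - g{\left(-22,-48 \right)}\right) - -16773 = \left(-15836 - \frac{7 - 22}{-10 - 22}\right) - -16773 = \left(-15836 - \frac{1}{-32} \left(-15\right)\right) + 16773 = \left(-15836 - \left(- \frac{1}{32}\right) \left(-15\right)\right) + 16773 = \left(-15836 - \frac{15}{32}\right) + 16773 = - \frac{506767}{32} + 16773 = \frac{29969}{32}$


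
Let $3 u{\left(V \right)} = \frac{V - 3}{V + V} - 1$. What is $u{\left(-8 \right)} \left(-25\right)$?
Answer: $\frac{125}{48} \approx 2.6042$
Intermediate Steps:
$u{\left(V \right)} = - \frac{1}{3} + \frac{-3 + V}{6 V}$ ($u{\left(V \right)} = \frac{\frac{V - 3}{V + V} - 1}{3} = \frac{\frac{-3 + V}{2 V} - 1}{3} = \frac{-1 + \frac{-3 + V}{2 V}}{3} = - \frac{1}{3} + \frac{-3 + V}{6 V}$)
$u{\left(-8 \right)} \left(-25\right) = \frac{-3 - -8}{6 \left(-8\right)} \left(-25\right) = \frac{1}{6} \left(- \frac{1}{8}\right) \left(-3 + 8\right) \left(-25\right) = \frac{1}{6} \left(- \frac{1}{8}\right) 5 \left(-25\right) = \left(- \frac{5}{48}\right) \left(-25\right) = \frac{125}{48}$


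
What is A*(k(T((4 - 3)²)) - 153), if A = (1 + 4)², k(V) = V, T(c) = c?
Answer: -3800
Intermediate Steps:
A = 25 (A = 5² = 25)
A*(k(T((4 - 3)²)) - 153) = 25*((4 - 3)² - 153) = 25*(1² - 153) = 25*(1 - 153) = 25*(-152) = -3800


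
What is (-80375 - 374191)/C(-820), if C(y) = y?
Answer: 227283/410 ≈ 554.35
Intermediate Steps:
(-80375 - 374191)/C(-820) = (-80375 - 374191)/(-820) = -454566*(-1/820) = 227283/410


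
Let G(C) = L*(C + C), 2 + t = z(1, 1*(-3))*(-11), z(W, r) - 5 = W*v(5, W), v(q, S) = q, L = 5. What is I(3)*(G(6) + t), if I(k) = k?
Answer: -156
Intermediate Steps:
z(W, r) = 5 + 5*W (z(W, r) = 5 + W*5 = 5 + 5*W)
t = -112 (t = -2 + (5 + 5*1)*(-11) = -2 + (5 + 5)*(-11) = -2 + 10*(-11) = -2 - 110 = -112)
G(C) = 10*C (G(C) = 5*(C + C) = 5*(2*C) = 10*C)
I(3)*(G(6) + t) = 3*(10*6 - 112) = 3*(60 - 112) = 3*(-52) = -156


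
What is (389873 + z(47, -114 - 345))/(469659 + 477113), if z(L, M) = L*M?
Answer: 92075/236693 ≈ 0.38901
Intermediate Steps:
(389873 + z(47, -114 - 345))/(469659 + 477113) = (389873 + 47*(-114 - 345))/(469659 + 477113) = (389873 + 47*(-459))/946772 = (389873 - 21573)*(1/946772) = 368300*(1/946772) = 92075/236693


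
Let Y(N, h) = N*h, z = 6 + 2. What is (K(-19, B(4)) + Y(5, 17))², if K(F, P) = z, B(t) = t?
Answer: 8649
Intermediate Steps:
z = 8
K(F, P) = 8
(K(-19, B(4)) + Y(5, 17))² = (8 + 5*17)² = (8 + 85)² = 93² = 8649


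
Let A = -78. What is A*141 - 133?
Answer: -11131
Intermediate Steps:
A*141 - 133 = -78*141 - 133 = -10998 - 133 = -11131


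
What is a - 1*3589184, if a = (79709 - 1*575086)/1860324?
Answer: -6677045630993/1860324 ≈ -3.5892e+6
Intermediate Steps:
a = -495377/1860324 (a = (79709 - 575086)*(1/1860324) = -495377*1/1860324 = -495377/1860324 ≈ -0.26629)
a - 1*3589184 = -495377/1860324 - 1*3589184 = -495377/1860324 - 3589184 = -6677045630993/1860324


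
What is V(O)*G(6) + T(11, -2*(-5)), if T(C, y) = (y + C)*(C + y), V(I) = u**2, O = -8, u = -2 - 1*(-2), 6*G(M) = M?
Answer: 441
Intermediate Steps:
G(M) = M/6
u = 0 (u = -2 + 2 = 0)
V(I) = 0 (V(I) = 0**2 = 0)
T(C, y) = (C + y)**2 (T(C, y) = (C + y)*(C + y) = (C + y)**2)
V(O)*G(6) + T(11, -2*(-5)) = 0*((1/6)*6) + (11 - 2*(-5))**2 = 0*1 + (11 + 10)**2 = 0 + 21**2 = 0 + 441 = 441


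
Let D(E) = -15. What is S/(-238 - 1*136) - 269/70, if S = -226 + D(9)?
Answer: -20934/6545 ≈ -3.1985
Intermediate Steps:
S = -241 (S = -226 - 15 = -241)
S/(-238 - 1*136) - 269/70 = -241/(-238 - 1*136) - 269/70 = -241/(-238 - 136) - 269*1/70 = -241/(-374) - 269/70 = -241*(-1/374) - 269/70 = 241/374 - 269/70 = -20934/6545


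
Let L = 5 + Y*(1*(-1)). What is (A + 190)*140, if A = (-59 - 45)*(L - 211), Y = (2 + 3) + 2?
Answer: 3127880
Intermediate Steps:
Y = 7 (Y = 5 + 2 = 7)
L = -2 (L = 5 + 7*(1*(-1)) = 5 + 7*(-1) = 5 - 7 = -2)
A = 22152 (A = (-59 - 45)*(-2 - 211) = -104*(-213) = 22152)
(A + 190)*140 = (22152 + 190)*140 = 22342*140 = 3127880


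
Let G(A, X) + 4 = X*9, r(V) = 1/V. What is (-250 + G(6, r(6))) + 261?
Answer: 17/2 ≈ 8.5000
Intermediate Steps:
G(A, X) = -4 + 9*X (G(A, X) = -4 + X*9 = -4 + 9*X)
(-250 + G(6, r(6))) + 261 = (-250 + (-4 + 9/6)) + 261 = (-250 + (-4 + 9*(⅙))) + 261 = (-250 + (-4 + 3/2)) + 261 = (-250 - 5/2) + 261 = -505/2 + 261 = 17/2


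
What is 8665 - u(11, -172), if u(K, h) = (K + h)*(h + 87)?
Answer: -5020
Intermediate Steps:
u(K, h) = (87 + h)*(K + h) (u(K, h) = (K + h)*(87 + h) = (87 + h)*(K + h))
8665 - u(11, -172) = 8665 - ((-172)**2 + 87*11 + 87*(-172) + 11*(-172)) = 8665 - (29584 + 957 - 14964 - 1892) = 8665 - 1*13685 = 8665 - 13685 = -5020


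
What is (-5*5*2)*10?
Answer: -500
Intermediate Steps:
(-5*5*2)*10 = -25*2*10 = -50*10 = -500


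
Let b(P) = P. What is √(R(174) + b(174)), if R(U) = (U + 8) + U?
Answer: √530 ≈ 23.022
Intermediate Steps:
R(U) = 8 + 2*U (R(U) = (8 + U) + U = 8 + 2*U)
√(R(174) + b(174)) = √((8 + 2*174) + 174) = √((8 + 348) + 174) = √(356 + 174) = √530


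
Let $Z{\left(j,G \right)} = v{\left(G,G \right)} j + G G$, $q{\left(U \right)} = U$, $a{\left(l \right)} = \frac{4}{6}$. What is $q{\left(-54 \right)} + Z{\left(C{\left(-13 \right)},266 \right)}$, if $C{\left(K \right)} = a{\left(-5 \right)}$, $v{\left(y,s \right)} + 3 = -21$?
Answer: $70686$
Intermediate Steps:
$a{\left(l \right)} = \frac{2}{3}$ ($a{\left(l \right)} = 4 \cdot \frac{1}{6} = \frac{2}{3}$)
$v{\left(y,s \right)} = -24$ ($v{\left(y,s \right)} = -3 - 21 = -24$)
$C{\left(K \right)} = \frac{2}{3}$
$Z{\left(j,G \right)} = G^{2} - 24 j$ ($Z{\left(j,G \right)} = - 24 j + G G = - 24 j + G^{2} = G^{2} - 24 j$)
$q{\left(-54 \right)} + Z{\left(C{\left(-13 \right)},266 \right)} = -54 + \left(266^{2} - 16\right) = -54 + \left(70756 - 16\right) = -54 + 70740 = 70686$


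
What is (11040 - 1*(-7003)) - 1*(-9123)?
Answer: 27166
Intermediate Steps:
(11040 - 1*(-7003)) - 1*(-9123) = (11040 + 7003) + 9123 = 18043 + 9123 = 27166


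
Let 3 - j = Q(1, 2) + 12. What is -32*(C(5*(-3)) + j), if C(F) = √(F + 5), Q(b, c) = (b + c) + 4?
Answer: 512 - 32*I*√10 ≈ 512.0 - 101.19*I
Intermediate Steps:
Q(b, c) = 4 + b + c
C(F) = √(5 + F)
j = -16 (j = 3 - ((4 + 1 + 2) + 12) = 3 - (7 + 12) = 3 - 1*19 = 3 - 19 = -16)
-32*(C(5*(-3)) + j) = -32*(√(5 + 5*(-3)) - 16) = -32*(√(5 - 15) - 16) = -32*(√(-10) - 16) = -32*(I*√10 - 16) = -32*(-16 + I*√10) = 512 - 32*I*√10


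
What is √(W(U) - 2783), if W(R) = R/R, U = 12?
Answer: I*√2782 ≈ 52.745*I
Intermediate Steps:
W(R) = 1
√(W(U) - 2783) = √(1 - 2783) = √(-2782) = I*√2782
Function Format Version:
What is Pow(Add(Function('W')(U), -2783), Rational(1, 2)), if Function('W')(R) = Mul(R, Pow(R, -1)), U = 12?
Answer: Mul(I, Pow(2782, Rational(1, 2))) ≈ Mul(52.745, I)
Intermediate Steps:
Function('W')(R) = 1
Pow(Add(Function('W')(U), -2783), Rational(1, 2)) = Pow(Add(1, -2783), Rational(1, 2)) = Pow(-2782, Rational(1, 2)) = Mul(I, Pow(2782, Rational(1, 2)))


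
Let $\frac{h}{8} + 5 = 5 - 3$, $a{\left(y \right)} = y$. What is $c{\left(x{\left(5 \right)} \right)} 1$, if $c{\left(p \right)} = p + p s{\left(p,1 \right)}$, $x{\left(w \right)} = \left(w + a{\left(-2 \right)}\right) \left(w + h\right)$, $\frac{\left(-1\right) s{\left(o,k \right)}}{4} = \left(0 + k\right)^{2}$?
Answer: $171$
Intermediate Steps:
$h = -24$ ($h = -40 + 8 \left(5 - 3\right) = -40 + 8 \cdot 2 = -40 + 16 = -24$)
$s{\left(o,k \right)} = - 4 k^{2}$ ($s{\left(o,k \right)} = - 4 \left(0 + k\right)^{2} = - 4 k^{2}$)
$x{\left(w \right)} = \left(-24 + w\right) \left(-2 + w\right)$ ($x{\left(w \right)} = \left(w - 2\right) \left(w - 24\right) = \left(-2 + w\right) \left(-24 + w\right) = \left(-24 + w\right) \left(-2 + w\right)$)
$c{\left(p \right)} = - 3 p$ ($c{\left(p \right)} = p + p \left(- 4 \cdot 1^{2}\right) = p + p \left(\left(-4\right) 1\right) = p + p \left(-4\right) = p - 4 p = - 3 p$)
$c{\left(x{\left(5 \right)} \right)} 1 = - 3 \left(48 + 5^{2} - 130\right) 1 = - 3 \left(48 + 25 - 130\right) 1 = \left(-3\right) \left(-57\right) 1 = 171 \cdot 1 = 171$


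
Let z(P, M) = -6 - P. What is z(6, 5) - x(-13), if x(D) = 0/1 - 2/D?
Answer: -158/13 ≈ -12.154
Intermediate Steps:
x(D) = -2/D (x(D) = 0*1 - 2/D = 0 - 2/D = -2/D)
z(6, 5) - x(-13) = (-6 - 1*6) - (-2)/(-13) = (-6 - 6) - (-2)*(-1)/13 = -12 - 1*2/13 = -12 - 2/13 = -158/13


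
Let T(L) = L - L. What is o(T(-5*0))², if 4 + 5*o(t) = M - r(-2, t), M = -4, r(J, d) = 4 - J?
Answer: 196/25 ≈ 7.8400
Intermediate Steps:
T(L) = 0
o(t) = -14/5 (o(t) = -⅘ + (-4 - (4 - 1*(-2)))/5 = -⅘ + (-4 - (4 + 2))/5 = -⅘ + (-4 - 1*6)/5 = -⅘ + (-4 - 6)/5 = -⅘ + (⅕)*(-10) = -⅘ - 2 = -14/5)
o(T(-5*0))² = (-14/5)² = 196/25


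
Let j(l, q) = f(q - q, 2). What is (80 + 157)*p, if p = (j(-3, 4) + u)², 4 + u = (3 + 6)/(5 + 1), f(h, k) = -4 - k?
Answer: 68493/4 ≈ 17123.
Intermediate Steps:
j(l, q) = -6 (j(l, q) = -4 - 1*2 = -4 - 2 = -6)
u = -5/2 (u = -4 + (3 + 6)/(5 + 1) = -4 + 9/6 = -4 + 9*(⅙) = -4 + 3/2 = -5/2 ≈ -2.5000)
p = 289/4 (p = (-6 - 5/2)² = (-17/2)² = 289/4 ≈ 72.250)
(80 + 157)*p = (80 + 157)*(289/4) = 237*(289/4) = 68493/4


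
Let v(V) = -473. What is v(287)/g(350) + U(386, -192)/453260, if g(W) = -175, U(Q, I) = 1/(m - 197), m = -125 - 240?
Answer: 24097658517/8915624200 ≈ 2.7029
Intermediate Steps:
m = -365
U(Q, I) = -1/562 (U(Q, I) = 1/(-365 - 197) = 1/(-562) = -1/562)
v(287)/g(350) + U(386, -192)/453260 = -473/(-175) - 1/562/453260 = -473*(-1/175) - 1/562*1/453260 = 473/175 - 1/254732120 = 24097658517/8915624200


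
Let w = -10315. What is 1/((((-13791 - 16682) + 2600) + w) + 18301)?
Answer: -1/19887 ≈ -5.0284e-5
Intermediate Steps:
1/((((-13791 - 16682) + 2600) + w) + 18301) = 1/((((-13791 - 16682) + 2600) - 10315) + 18301) = 1/(((-30473 + 2600) - 10315) + 18301) = 1/((-27873 - 10315) + 18301) = 1/(-38188 + 18301) = 1/(-19887) = -1/19887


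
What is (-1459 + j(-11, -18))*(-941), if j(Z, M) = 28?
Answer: 1346571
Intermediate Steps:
(-1459 + j(-11, -18))*(-941) = (-1459 + 28)*(-941) = -1431*(-941) = 1346571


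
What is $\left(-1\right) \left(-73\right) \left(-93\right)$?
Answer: $-6789$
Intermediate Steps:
$\left(-1\right) \left(-73\right) \left(-93\right) = 73 \left(-93\right) = -6789$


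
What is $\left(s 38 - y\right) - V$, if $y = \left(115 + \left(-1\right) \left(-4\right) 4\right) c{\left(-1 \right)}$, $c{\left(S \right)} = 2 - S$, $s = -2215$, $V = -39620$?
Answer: $-44943$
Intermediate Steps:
$y = 393$ ($y = \left(115 + \left(-1\right) \left(-4\right) 4\right) \left(2 - -1\right) = \left(115 + 4 \cdot 4\right) \left(2 + 1\right) = \left(115 + 16\right) 3 = 131 \cdot 3 = 393$)
$\left(s 38 - y\right) - V = \left(\left(-2215\right) 38 - 393\right) - -39620 = \left(-84170 - 393\right) + 39620 = -84563 + 39620 = -44943$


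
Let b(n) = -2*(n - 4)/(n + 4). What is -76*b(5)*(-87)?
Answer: -4408/3 ≈ -1469.3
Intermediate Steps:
b(n) = -2*(-4 + n)/(4 + n)
-76*b(5)*(-87) = -152*(4 - 1*5)/(4 + 5)*(-87) = -152*(4 - 5)/9*(-87) = -152*(-1)/9*(-87) = -76*(-2/9)*(-87) = (152/9)*(-87) = -4408/3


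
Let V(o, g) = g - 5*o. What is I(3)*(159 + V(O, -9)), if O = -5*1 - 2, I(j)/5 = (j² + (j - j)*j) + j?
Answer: 11100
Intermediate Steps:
I(j) = 5*j + 5*j² (I(j) = 5*((j² + (j - j)*j) + j) = 5*((j² + 0*j) + j) = 5*((j² + 0) + j) = 5*(j² + j) = 5*(j + j²) = 5*j + 5*j²)
O = -7 (O = -5 - 2 = -7)
I(3)*(159 + V(O, -9)) = (5*3*(1 + 3))*(159 + (-9 - 5*(-7))) = (5*3*4)*(159 + (-9 + 35)) = 60*(159 + 26) = 60*185 = 11100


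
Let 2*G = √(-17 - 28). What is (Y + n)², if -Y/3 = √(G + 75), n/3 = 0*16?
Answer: 675 + 27*I*√5/2 ≈ 675.0 + 30.187*I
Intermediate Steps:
G = 3*I*√5/2 (G = √(-17 - 28)/2 = √(-45)/2 = (3*I*√5)/2 = 3*I*√5/2 ≈ 3.3541*I)
n = 0 (n = 3*(0*16) = 3*0 = 0)
Y = -3*√(75 + 3*I*√5/2) (Y = -3*√(3*I*√5/2 + 75) = -3*√(75 + 3*I*√5/2) ≈ -25.987 - 0.5808*I)
(Y + n)² = (-3*√(300 + 6*I*√5)/2 + 0)² = (-3*√(300 + 6*I*√5)/2)² = 675 + 27*I*√5/2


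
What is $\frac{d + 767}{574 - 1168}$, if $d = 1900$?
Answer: $- \frac{889}{198} \approx -4.4899$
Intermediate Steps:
$\frac{d + 767}{574 - 1168} = \frac{1900 + 767}{574 - 1168} = \frac{2667}{-594} = 2667 \left(- \frac{1}{594}\right) = - \frac{889}{198}$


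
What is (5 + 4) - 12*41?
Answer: -483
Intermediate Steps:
(5 + 4) - 12*41 = 9 - 492 = -483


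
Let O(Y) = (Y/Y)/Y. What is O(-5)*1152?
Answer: -1152/5 ≈ -230.40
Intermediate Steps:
O(Y) = 1/Y
O(-5)*1152 = 1152/(-5) = -⅕*1152 = -1152/5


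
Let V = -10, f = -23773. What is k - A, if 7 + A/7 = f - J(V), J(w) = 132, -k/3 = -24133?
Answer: 239783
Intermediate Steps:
k = 72399 (k = -3*(-24133) = 72399)
A = -167384 (A = -49 + 7*(-23773 - 1*132) = -49 + 7*(-23773 - 132) = -49 + 7*(-23905) = -49 - 167335 = -167384)
k - A = 72399 - 1*(-167384) = 72399 + 167384 = 239783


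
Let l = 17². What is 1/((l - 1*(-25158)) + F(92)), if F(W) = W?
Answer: 1/25539 ≈ 3.9156e-5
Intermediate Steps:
l = 289
1/((l - 1*(-25158)) + F(92)) = 1/((289 - 1*(-25158)) + 92) = 1/((289 + 25158) + 92) = 1/(25447 + 92) = 1/25539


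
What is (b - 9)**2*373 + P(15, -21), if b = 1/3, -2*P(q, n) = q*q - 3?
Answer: 251149/9 ≈ 27905.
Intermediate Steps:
P(q, n) = 3/2 - q**2/2 (P(q, n) = -(q*q - 3)/2 = -(q**2 - 3)/2 = -(-3 + q**2)/2 = 3/2 - q**2/2)
b = 1/3 ≈ 0.33333
(b - 9)**2*373 + P(15, -21) = (1/3 - 9)**2*373 + (3/2 - 1/2*15**2) = (-26/3)**2*373 + (3/2 - 1/2*225) = (676/9)*373 + (3/2 - 225/2) = 252148/9 - 111 = 251149/9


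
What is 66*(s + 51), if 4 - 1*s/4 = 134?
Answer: -30954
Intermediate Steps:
s = -520 (s = 16 - 4*134 = 16 - 536 = -520)
66*(s + 51) = 66*(-520 + 51) = 66*(-469) = -30954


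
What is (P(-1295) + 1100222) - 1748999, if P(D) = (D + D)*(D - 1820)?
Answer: 7419073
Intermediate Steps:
P(D) = 2*D*(-1820 + D) (P(D) = (2*D)*(-1820 + D) = 2*D*(-1820 + D))
(P(-1295) + 1100222) - 1748999 = (2*(-1295)*(-1820 - 1295) + 1100222) - 1748999 = (2*(-1295)*(-3115) + 1100222) - 1748999 = (8067850 + 1100222) - 1748999 = 9168072 - 1748999 = 7419073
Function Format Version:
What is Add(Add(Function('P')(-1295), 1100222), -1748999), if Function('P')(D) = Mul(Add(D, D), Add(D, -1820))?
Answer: 7419073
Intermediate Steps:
Function('P')(D) = Mul(2, D, Add(-1820, D)) (Function('P')(D) = Mul(Mul(2, D), Add(-1820, D)) = Mul(2, D, Add(-1820, D)))
Add(Add(Function('P')(-1295), 1100222), -1748999) = Add(Add(Mul(2, -1295, Add(-1820, -1295)), 1100222), -1748999) = Add(Add(Mul(2, -1295, -3115), 1100222), -1748999) = Add(Add(8067850, 1100222), -1748999) = Add(9168072, -1748999) = 7419073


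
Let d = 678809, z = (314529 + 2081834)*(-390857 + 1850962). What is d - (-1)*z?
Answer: 3498942276924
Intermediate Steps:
z = 3498941598115 (z = 2396363*1460105 = 3498941598115)
d - (-1)*z = 678809 - (-1)*3498941598115 = 678809 - 1*(-3498941598115) = 678809 + 3498941598115 = 3498942276924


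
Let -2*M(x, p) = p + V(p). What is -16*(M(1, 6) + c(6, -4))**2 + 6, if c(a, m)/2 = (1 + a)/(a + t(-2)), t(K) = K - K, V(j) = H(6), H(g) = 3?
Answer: -622/9 ≈ -69.111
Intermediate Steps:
V(j) = 3
M(x, p) = -3/2 - p/2 (M(x, p) = -(p + 3)/2 = -(3 + p)/2 = -3/2 - p/2)
t(K) = 0
c(a, m) = 2*(1 + a)/a (c(a, m) = 2*((1 + a)/(a + 0)) = 2*((1 + a)/a) = 2*(1 + a)/a)
-16*(M(1, 6) + c(6, -4))**2 + 6 = -16*((-3/2 - 1/2*6) + (2 + 2/6))**2 + 6 = -16*((-3/2 - 3) + (2 + 2*(1/6)))**2 + 6 = -16*(-9/2 + (2 + 1/3))**2 + 6 = -16*(-9/2 + 7/3)**2 + 6 = -16*(-13/6)**2 + 6 = -16*169/36 + 6 = -676/9 + 6 = -622/9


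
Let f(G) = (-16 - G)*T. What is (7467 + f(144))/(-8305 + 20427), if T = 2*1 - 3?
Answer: 263/418 ≈ 0.62919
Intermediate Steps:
T = -1 (T = 2 - 3 = -1)
f(G) = 16 + G (f(G) = (-16 - G)*(-1) = 16 + G)
(7467 + f(144))/(-8305 + 20427) = (7467 + (16 + 144))/(-8305 + 20427) = (7467 + 160)/12122 = 7627*(1/12122) = 263/418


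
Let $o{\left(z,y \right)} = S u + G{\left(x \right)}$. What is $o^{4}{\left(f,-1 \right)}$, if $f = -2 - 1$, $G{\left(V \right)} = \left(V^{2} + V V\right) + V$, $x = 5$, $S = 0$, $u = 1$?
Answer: $9150625$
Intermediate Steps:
$G{\left(V \right)} = V + 2 V^{2}$ ($G{\left(V \right)} = \left(V^{2} + V^{2}\right) + V = 2 V^{2} + V = V + 2 V^{2}$)
$f = -3$
$o{\left(z,y \right)} = 55$ ($o{\left(z,y \right)} = 0 \cdot 1 + 5 \left(1 + 2 \cdot 5\right) = 0 + 5 \left(1 + 10\right) = 0 + 5 \cdot 11 = 0 + 55 = 55$)
$o^{4}{\left(f,-1 \right)} = 55^{4} = 9150625$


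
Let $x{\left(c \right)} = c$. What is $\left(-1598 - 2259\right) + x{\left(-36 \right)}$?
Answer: $-3893$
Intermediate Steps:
$\left(-1598 - 2259\right) + x{\left(-36 \right)} = \left(-1598 - 2259\right) - 36 = -3857 - 36 = -3893$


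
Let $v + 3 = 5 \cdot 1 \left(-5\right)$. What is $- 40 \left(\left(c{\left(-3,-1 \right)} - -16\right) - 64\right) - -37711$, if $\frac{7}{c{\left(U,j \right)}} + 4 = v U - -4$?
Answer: $\frac{118883}{3} \approx 39628.0$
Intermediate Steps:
$v = -28$ ($v = -3 + 5 \cdot 1 \left(-5\right) = -3 + 5 \left(-5\right) = -3 - 25 = -28$)
$c{\left(U,j \right)} = - \frac{1}{4 U}$ ($c{\left(U,j \right)} = \frac{7}{-4 - \left(-4 + 28 U\right)} = \frac{7}{\left(-28\right) U} = 7 \left(- \frac{1}{28 U}\right) = - \frac{1}{4 U}$)
$- 40 \left(\left(c{\left(-3,-1 \right)} - -16\right) - 64\right) - -37711 = - 40 \left(\left(- \frac{1}{4 \left(-3\right)} - -16\right) - 64\right) - -37711 = - 40 \left(\left(\left(- \frac{1}{4}\right) \left(- \frac{1}{3}\right) + 16\right) - 64\right) + 37711 = - 40 \left(\left(\frac{1}{12} + 16\right) - 64\right) + 37711 = - 40 \left(\frac{193}{12} - 64\right) + 37711 = \left(-40\right) \left(- \frac{575}{12}\right) + 37711 = \frac{5750}{3} + 37711 = \frac{118883}{3}$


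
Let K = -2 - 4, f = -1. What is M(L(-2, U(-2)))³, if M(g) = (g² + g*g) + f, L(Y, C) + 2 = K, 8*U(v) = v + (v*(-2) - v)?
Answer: 2048383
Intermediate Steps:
U(v) = -v/4 (U(v) = (v + (v*(-2) - v))/8 = (v + (-2*v - v))/8 = (v - 3*v)/8 = (-2*v)/8 = -v/4)
K = -6
L(Y, C) = -8 (L(Y, C) = -2 - 6 = -8)
M(g) = -1 + 2*g² (M(g) = (g² + g*g) - 1 = (g² + g²) - 1 = 2*g² - 1 = -1 + 2*g²)
M(L(-2, U(-2)))³ = (-1 + 2*(-8)²)³ = (-1 + 2*64)³ = (-1 + 128)³ = 127³ = 2048383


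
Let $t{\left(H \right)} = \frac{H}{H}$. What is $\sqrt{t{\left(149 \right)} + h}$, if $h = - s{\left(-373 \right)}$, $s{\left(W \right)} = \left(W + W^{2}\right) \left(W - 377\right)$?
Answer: $\sqrt{104067001} \approx 10201.0$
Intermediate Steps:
$t{\left(H \right)} = 1$
$s{\left(W \right)} = \left(-377 + W\right) \left(W + W^{2}\right)$ ($s{\left(W \right)} = \left(W + W^{2}\right) \left(-377 + W\right) = \left(-377 + W\right) \left(W + W^{2}\right)$)
$h = 104067000$ ($h = - \left(-373\right) \left(-377 + \left(-373\right)^{2} - -140248\right) = - \left(-373\right) \left(-377 + 139129 + 140248\right) = - \left(-373\right) 279000 = \left(-1\right) \left(-104067000\right) = 104067000$)
$\sqrt{t{\left(149 \right)} + h} = \sqrt{1 + 104067000} = \sqrt{104067001}$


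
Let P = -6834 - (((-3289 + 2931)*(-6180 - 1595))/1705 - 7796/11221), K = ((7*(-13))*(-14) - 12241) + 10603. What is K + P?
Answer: -33786106532/3826361 ≈ -8829.8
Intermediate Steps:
K = -364 (K = (-91*(-14) - 12241) + 10603 = (1274 - 12241) + 10603 = -10967 + 10603 = -364)
P = -32393311128/3826361 (P = -6834 - (-358*(-7775)*(1/1705) - 7796*1/11221) = -6834 - (2783450*(1/1705) - 7796/11221) = -6834 - (556690/341 - 7796/11221) = -6834 - 1*6243960054/3826361 = -6834 - 6243960054/3826361 = -32393311128/3826361 ≈ -8465.8)
K + P = -364 - 32393311128/3826361 = -33786106532/3826361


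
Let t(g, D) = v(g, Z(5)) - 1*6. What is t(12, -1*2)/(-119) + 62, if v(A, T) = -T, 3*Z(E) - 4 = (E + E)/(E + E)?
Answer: 22157/357 ≈ 62.064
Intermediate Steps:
Z(E) = 5/3 (Z(E) = 4/3 + ((E + E)/(E + E))/3 = 4/3 + ((2*E)/((2*E)))/3 = 4/3 + ((2*E)*(1/(2*E)))/3 = 4/3 + (⅓)*1 = 4/3 + ⅓ = 5/3)
t(g, D) = -23/3 (t(g, D) = -1*5/3 - 1*6 = -5/3 - 6 = -23/3)
t(12, -1*2)/(-119) + 62 = -23/3/(-119) + 62 = -1/119*(-23/3) + 62 = 23/357 + 62 = 22157/357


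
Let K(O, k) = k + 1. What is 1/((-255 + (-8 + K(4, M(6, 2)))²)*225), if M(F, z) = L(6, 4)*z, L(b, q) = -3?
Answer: -1/19350 ≈ -5.1680e-5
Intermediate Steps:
M(F, z) = -3*z
K(O, k) = 1 + k
1/((-255 + (-8 + K(4, M(6, 2)))²)*225) = 1/((-255 + (-8 + (1 - 3*2))²)*225) = 1/((-255 + (-8 + (1 - 6))²)*225) = 1/((-255 + (-8 - 5)²)*225) = 1/((-255 + (-13)²)*225) = 1/((-255 + 169)*225) = 1/(-86*225) = 1/(-19350) = -1/19350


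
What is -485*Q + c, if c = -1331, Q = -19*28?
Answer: 256689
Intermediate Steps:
Q = -532
-485*Q + c = -485*(-532) - 1331 = 258020 - 1331 = 256689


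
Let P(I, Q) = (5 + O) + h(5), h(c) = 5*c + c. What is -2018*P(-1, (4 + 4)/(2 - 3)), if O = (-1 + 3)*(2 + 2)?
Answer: -86774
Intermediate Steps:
O = 8 (O = 2*4 = 8)
h(c) = 6*c
P(I, Q) = 43 (P(I, Q) = (5 + 8) + 6*5 = 13 + 30 = 43)
-2018*P(-1, (4 + 4)/(2 - 3)) = -2018*43 = -86774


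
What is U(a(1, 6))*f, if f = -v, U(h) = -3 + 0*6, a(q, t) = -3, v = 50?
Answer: 150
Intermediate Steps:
U(h) = -3 (U(h) = -3 + 0 = -3)
f = -50 (f = -1*50 = -50)
U(a(1, 6))*f = -3*(-50) = 150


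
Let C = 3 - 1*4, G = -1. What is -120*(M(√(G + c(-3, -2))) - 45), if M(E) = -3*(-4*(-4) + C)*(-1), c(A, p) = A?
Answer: 0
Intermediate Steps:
C = -1 (C = 3 - 4 = -1)
M(E) = 45 (M(E) = -3*(-4*(-4) - 1)*(-1) = -3*(16 - 1)*(-1) = -3*15*(-1) = -45*(-1) = 45)
-120*(M(√(G + c(-3, -2))) - 45) = -120*(45 - 45) = -120*0 = 0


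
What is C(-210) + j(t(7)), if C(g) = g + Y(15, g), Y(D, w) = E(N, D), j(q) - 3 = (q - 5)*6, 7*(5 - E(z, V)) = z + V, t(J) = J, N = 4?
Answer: -1349/7 ≈ -192.71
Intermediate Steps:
E(z, V) = 5 - V/7 - z/7 (E(z, V) = 5 - (z + V)/7 = 5 - (V + z)/7 = 5 + (-V/7 - z/7) = 5 - V/7 - z/7)
j(q) = -27 + 6*q (j(q) = 3 + (q - 5)*6 = 3 + (-5 + q)*6 = 3 + (-30 + 6*q) = -27 + 6*q)
Y(D, w) = 31/7 - D/7 (Y(D, w) = 5 - D/7 - ⅐*4 = 5 - D/7 - 4/7 = 31/7 - D/7)
C(g) = 16/7 + g (C(g) = g + (31/7 - ⅐*15) = g + (31/7 - 15/7) = g + 16/7 = 16/7 + g)
C(-210) + j(t(7)) = (16/7 - 210) + (-27 + 6*7) = -1454/7 + (-27 + 42) = -1454/7 + 15 = -1349/7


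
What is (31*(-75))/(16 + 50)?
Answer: -775/22 ≈ -35.227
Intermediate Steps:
(31*(-75))/(16 + 50) = -2325/66 = -2325*1/66 = -775/22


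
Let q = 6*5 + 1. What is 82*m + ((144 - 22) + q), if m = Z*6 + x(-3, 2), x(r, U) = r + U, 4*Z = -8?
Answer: -913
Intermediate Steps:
q = 31 (q = 30 + 1 = 31)
Z = -2 (Z = (¼)*(-8) = -2)
x(r, U) = U + r
m = -13 (m = -2*6 + (2 - 3) = -12 - 1 = -13)
82*m + ((144 - 22) + q) = 82*(-13) + ((144 - 22) + 31) = -1066 + (122 + 31) = -1066 + 153 = -913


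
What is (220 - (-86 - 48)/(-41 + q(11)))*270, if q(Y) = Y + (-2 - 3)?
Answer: 408564/7 ≈ 58366.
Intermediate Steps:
q(Y) = -5 + Y (q(Y) = Y - 5 = -5 + Y)
(220 - (-86 - 48)/(-41 + q(11)))*270 = (220 - (-86 - 48)/(-41 + (-5 + 11)))*270 = (220 - (-134)/(-41 + 6))*270 = (220 - (-134)/(-35))*270 = (220 - (-134)*(-1)/35)*270 = (220 - 1*134/35)*270 = (220 - 134/35)*270 = (7566/35)*270 = 408564/7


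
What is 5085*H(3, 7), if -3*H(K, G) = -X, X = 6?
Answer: 10170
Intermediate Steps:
H(K, G) = 2 (H(K, G) = -(-1)*6/3 = -1/3*(-6) = 2)
5085*H(3, 7) = 5085*2 = 10170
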